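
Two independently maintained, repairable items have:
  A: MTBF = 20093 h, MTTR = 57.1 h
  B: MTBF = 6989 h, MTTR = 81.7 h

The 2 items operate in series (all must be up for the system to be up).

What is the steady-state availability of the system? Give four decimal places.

A(A) = MTBF/(MTBF+MTTR) = 20093/(20093+57.1) = 0.997166
A(B) = MTBF/(MTBF+MTTR) = 6989/(6989+81.7) = 0.988445
Series availability: 0.997166 × 0.988445 = 0.9856

0.9856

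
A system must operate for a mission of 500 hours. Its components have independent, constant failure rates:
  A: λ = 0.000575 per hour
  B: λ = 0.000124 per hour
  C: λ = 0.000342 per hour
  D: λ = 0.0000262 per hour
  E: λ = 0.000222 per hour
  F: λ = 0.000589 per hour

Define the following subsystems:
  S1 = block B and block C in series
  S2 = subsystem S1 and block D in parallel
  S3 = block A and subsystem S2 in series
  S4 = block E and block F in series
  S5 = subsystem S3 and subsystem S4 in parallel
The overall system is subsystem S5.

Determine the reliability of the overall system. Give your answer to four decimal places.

0.9160

R(A) = exp(−0.000575 × 500) = 0.750137
R(B) = exp(−0.000124 × 500) = 0.939883
R(C) = exp(−0.000342 × 500) = 0.842822
R(D) = exp(−0.0000262 × 500) = 0.986985
R(E) = exp(−0.000222 × 500) = 0.894939
R(F) = exp(−0.000589 × 500) = 0.744904
Series (B and C): 0.939883 × 0.842822 = 0.792154
Parallel ([0.792154] and D): 1 − (1 − 0.792154)(1 − 0.986985) = 0.997295
Series (A and [0.997295]): 0.750137 × 0.997295 = 0.748108
Series (E and F): 0.894939 × 0.744904 = 0.666644
Parallel ([0.748108] and [0.666644]): 1 − (1 − 0.748108)(1 − 0.666644) = 0.9160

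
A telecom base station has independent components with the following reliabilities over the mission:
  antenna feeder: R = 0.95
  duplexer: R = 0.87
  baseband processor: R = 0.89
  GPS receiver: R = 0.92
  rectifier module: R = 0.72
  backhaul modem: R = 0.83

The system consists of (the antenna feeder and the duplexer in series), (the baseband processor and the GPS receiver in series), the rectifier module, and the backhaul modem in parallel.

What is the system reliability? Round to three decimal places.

Series (antenna feeder and duplexer): 0.95000 × 0.87000 = 0.82650
Series (baseband processor and GPS receiver): 0.89000 × 0.92000 = 0.81880
Parallel ([0.82650], [0.81880], rectifier module, and backhaul modem): 1 − (1 − 0.82650)(1 − 0.81880)(1 − 0.72000)(1 − 0.83000) = 0.999

0.999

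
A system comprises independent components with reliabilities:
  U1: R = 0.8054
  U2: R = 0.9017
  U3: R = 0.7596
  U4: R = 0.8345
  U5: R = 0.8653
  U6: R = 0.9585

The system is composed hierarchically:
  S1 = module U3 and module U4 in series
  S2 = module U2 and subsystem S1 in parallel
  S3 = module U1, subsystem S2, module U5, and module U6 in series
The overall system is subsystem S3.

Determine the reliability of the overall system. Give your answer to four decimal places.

0.6440

Series (U3 and U4): 0.759600 × 0.834500 = 0.633886
Parallel (U2 and [0.633886]): 1 − (1 − 0.901700)(1 − 0.633886) = 0.964011
Series (U1, [0.964011], U5, and U6): 0.805400 × 0.964011 × 0.865300 × 0.958500 = 0.6440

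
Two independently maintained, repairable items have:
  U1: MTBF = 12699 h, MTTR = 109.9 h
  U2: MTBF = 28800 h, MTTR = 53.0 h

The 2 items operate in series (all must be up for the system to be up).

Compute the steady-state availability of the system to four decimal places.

0.9896

A(U1) = MTBF/(MTBF+MTTR) = 12699/(12699+109.9) = 0.991420
A(U2) = MTBF/(MTBF+MTTR) = 28800/(28800+53.0) = 0.998163
Series availability: 0.991420 × 0.998163 = 0.9896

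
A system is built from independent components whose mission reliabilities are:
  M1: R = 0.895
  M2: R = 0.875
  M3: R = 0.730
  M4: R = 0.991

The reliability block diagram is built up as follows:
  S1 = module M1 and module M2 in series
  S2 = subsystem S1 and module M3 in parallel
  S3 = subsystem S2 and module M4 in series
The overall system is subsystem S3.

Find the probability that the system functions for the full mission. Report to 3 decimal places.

0.933

Series (M1 and M2): 0.89500 × 0.87500 = 0.78313
Parallel ([0.78313] and M3): 1 − (1 − 0.78313)(1 − 0.73000) = 0.94145
Series ([0.94145] and M4): 0.94145 × 0.99100 = 0.933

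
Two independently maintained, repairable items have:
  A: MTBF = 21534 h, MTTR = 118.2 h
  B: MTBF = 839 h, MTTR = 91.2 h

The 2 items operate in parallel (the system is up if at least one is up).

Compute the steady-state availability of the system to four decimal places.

A(A) = MTBF/(MTBF+MTTR) = 21534/(21534+118.2) = 0.994541
A(B) = MTBF/(MTBF+MTTR) = 839/(839+91.2) = 0.901957
Parallel availability: 1 − (1 − 0.994541)(1 − 0.901957) = 0.9995

0.9995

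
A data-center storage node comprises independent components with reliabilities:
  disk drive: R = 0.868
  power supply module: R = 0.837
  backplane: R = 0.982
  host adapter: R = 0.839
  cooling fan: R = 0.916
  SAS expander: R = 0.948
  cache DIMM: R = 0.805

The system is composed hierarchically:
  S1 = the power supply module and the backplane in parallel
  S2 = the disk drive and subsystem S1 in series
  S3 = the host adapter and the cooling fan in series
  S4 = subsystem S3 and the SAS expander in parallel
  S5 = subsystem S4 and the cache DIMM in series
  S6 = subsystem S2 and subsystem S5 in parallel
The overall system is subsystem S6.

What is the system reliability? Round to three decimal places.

0.972

Parallel (power supply module and backplane): 1 − (1 − 0.83700)(1 − 0.98200) = 0.99707
Series (disk drive and [0.99707]): 0.86800 × 0.99707 = 0.86546
Series (host adapter and cooling fan): 0.83900 × 0.91600 = 0.76852
Parallel ([0.76852] and SAS expander): 1 − (1 − 0.76852)(1 − 0.94800) = 0.98796
Series ([0.98796] and cache DIMM): 0.98796 × 0.80500 = 0.79531
Parallel ([0.86546] and [0.79531]): 1 − (1 − 0.86546)(1 − 0.79531) = 0.972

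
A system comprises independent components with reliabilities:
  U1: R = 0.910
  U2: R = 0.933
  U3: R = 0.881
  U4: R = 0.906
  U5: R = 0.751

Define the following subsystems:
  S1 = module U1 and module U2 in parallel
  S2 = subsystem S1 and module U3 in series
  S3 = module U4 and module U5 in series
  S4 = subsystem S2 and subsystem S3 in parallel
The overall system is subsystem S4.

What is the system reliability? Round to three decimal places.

0.960

Parallel (U1 and U2): 1 − (1 − 0.91000)(1 − 0.93300) = 0.99397
Series ([0.99397] and U3): 0.99397 × 0.88100 = 0.87569
Series (U4 and U5): 0.90600 × 0.75100 = 0.68041
Parallel ([0.87569] and [0.68041]): 1 − (1 − 0.87569)(1 − 0.68041) = 0.960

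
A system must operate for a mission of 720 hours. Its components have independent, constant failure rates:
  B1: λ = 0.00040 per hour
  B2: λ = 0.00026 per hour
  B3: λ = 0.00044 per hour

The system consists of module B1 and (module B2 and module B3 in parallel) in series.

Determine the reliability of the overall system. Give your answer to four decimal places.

R(B1) = exp(−0.00040 × 720) = 0.749762
R(B2) = exp(−0.00026 × 720) = 0.829278
R(B3) = exp(−0.00044 × 720) = 0.728476
Parallel (B2 and B3): 1 − (1 − 0.829278)(1 − 0.728476) = 0.953645
Series (B1 and [0.953645]): 0.749762 × 0.953645 = 0.7150

0.7150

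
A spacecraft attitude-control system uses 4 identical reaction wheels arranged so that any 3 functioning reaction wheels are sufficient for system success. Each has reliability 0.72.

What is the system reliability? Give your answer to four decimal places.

0.6868

R = Σ_{i=3}^{4} C(4,i) p^i (1−p)^{4−i} with p = 0.72
C(4,3)·0.72^3·0.28^1 = 0.418038
C(4,4)·0.72^4·0.28^0 = 0.268739
Sum = 0.6868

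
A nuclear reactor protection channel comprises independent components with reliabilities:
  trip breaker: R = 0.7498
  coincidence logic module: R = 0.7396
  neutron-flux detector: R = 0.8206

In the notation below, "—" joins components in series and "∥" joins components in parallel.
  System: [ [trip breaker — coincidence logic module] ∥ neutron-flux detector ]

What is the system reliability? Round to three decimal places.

Series (trip breaker and coincidence logic module): 0.74980 × 0.73960 = 0.55455
Parallel ([0.55455] and neutron-flux detector): 1 − (1 − 0.55455)(1 − 0.82060) = 0.920

0.920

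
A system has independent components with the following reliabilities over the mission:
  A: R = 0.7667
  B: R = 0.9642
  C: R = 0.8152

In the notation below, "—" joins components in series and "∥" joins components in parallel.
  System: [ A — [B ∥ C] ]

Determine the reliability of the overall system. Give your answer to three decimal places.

Parallel (B and C): 1 − (1 − 0.96420)(1 − 0.81520) = 0.99338
Series (A and [0.99338]): 0.76670 × 0.99338 = 0.762

0.762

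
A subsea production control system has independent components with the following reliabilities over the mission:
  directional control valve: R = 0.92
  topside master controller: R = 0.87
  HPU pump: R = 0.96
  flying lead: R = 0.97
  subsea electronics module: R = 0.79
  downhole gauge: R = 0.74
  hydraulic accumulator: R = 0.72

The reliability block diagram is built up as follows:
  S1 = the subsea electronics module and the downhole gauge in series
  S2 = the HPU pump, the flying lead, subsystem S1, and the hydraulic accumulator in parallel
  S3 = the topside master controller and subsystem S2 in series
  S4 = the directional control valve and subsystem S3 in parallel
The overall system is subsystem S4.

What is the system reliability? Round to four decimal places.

Series (subsea electronics module and downhole gauge): 0.790000 × 0.740000 = 0.584600
Parallel (HPU pump, flying lead, [0.584600], and hydraulic accumulator): 1 − (1 − 0.960000)(1 − 0.970000)(1 − 0.584600)(1 − 0.720000) = 0.999860
Series (topside master controller and [0.999860]): 0.870000 × 0.999860 = 0.869878
Parallel (directional control valve and [0.869878]): 1 − (1 − 0.920000)(1 − 0.869878) = 0.9896

0.9896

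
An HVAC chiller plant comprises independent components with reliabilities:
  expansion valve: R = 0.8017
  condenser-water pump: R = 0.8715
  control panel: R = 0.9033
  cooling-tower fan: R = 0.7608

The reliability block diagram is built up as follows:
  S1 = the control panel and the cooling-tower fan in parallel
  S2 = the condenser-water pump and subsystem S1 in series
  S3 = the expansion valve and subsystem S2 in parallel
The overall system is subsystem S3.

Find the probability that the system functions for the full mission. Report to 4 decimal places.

Parallel (control panel and cooling-tower fan): 1 − (1 − 0.903300)(1 − 0.760800) = 0.976869
Series (condenser-water pump and [0.976869]): 0.871500 × 0.976869 = 0.851341
Parallel (expansion valve and [0.851341]): 1 − (1 − 0.801700)(1 − 0.851341) = 0.9705

0.9705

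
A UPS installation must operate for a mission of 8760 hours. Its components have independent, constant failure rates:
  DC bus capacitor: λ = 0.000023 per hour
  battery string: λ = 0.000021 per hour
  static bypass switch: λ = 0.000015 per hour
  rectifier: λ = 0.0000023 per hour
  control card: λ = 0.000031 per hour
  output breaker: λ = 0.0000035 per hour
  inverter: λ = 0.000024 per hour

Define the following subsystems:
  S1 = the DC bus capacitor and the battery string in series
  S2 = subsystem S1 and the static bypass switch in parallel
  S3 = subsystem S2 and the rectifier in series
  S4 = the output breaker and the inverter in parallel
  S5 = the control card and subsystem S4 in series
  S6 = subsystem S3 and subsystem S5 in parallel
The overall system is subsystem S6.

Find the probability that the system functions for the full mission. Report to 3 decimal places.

0.986

R(DC bus capacitor) = exp(−0.000023 × 8760) = 0.81752
R(battery string) = exp(−0.000021 × 8760) = 0.83197
R(static bypass switch) = exp(−0.000015 × 8760) = 0.87687
R(rectifier) = exp(−0.0000023 × 8760) = 0.98005
R(control card) = exp(−0.000031 × 8760) = 0.76219
R(output breaker) = exp(−0.0000035 × 8760) = 0.96981
R(inverter) = exp(−0.000024 × 8760) = 0.81039
Series (DC bus capacitor and battery string): 0.81752 × 0.83197 = 0.68015
Parallel ([0.68015] and static bypass switch): 1 − (1 − 0.68015)(1 − 0.87687) = 0.96062
Series ([0.96062] and rectifier): 0.96062 × 0.98005 = 0.94146
Parallel (output breaker and inverter): 1 − (1 − 0.96981)(1 − 0.81039) = 0.99428
Series (control card and [0.99428]): 0.76219 × 0.99428 = 0.75783
Parallel ([0.94146] and [0.75783]): 1 − (1 − 0.94146)(1 − 0.75783) = 0.986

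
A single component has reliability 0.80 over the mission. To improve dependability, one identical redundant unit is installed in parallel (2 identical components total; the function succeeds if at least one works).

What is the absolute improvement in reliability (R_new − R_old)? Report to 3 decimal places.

0.160

R_before = 0.80
R_after = 1 − (1 − 0.80)^2 = 0.960
ΔR = 0.960 − 0.80 = 0.160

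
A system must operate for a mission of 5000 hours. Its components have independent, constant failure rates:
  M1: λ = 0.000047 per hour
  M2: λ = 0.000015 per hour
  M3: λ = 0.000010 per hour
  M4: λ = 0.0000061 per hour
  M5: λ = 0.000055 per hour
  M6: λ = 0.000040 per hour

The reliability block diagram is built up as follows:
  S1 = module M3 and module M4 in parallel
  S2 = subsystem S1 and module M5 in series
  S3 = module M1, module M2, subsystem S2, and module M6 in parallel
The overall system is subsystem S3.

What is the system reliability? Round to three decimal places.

R(M1) = exp(−0.000047 × 5000) = 0.79057
R(M2) = exp(−0.000015 × 5000) = 0.92774
R(M3) = exp(−0.000010 × 5000) = 0.95123
R(M4) = exp(−0.0000061 × 5000) = 0.96996
R(M5) = exp(−0.000055 × 5000) = 0.75957
R(M6) = exp(−0.000040 × 5000) = 0.81873
Parallel (M3 and M4): 1 − (1 − 0.95123)(1 − 0.96996) = 0.99853
Series ([0.99853] and M5): 0.99853 × 0.75957 = 0.75845
Parallel (M1, M2, [0.75845], and M6): 1 − (1 − 0.79057)(1 − 0.92774)(1 − 0.75845)(1 − 0.81873) = 0.999

0.999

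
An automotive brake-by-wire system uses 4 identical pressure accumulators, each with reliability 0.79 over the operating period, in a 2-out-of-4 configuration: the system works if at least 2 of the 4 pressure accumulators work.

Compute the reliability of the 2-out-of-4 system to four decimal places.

0.9688

R = Σ_{i=2}^{4} C(4,i) p^i (1−p)^{4−i} with p = 0.79
C(4,2)·0.79^2·0.21^2 = 0.165137
C(4,3)·0.79^3·0.21^1 = 0.414153
C(4,4)·0.79^4·0.21^0 = 0.389501
Sum = 0.9688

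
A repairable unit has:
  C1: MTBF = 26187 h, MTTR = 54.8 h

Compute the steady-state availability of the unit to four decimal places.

0.9979

A(C1) = MTBF/(MTBF+MTTR) = 26187/(26187+54.8) = 0.9979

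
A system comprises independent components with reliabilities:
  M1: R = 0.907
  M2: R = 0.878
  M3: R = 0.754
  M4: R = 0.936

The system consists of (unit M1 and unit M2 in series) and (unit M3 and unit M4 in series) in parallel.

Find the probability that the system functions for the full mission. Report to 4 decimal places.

0.9401

Series (M1 and M2): 0.907000 × 0.878000 = 0.796346
Series (M3 and M4): 0.754000 × 0.936000 = 0.705744
Parallel ([0.796346] and [0.705744]): 1 − (1 − 0.796346)(1 − 0.705744) = 0.9401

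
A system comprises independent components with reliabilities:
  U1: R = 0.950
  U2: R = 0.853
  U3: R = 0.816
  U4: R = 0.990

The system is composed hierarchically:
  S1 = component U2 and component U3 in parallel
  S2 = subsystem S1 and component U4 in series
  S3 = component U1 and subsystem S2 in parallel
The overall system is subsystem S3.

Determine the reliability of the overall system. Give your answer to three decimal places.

Parallel (U2 and U3): 1 − (1 − 0.85300)(1 − 0.81600) = 0.97295
Series ([0.97295] and U4): 0.97295 × 0.99000 = 0.96322
Parallel (U1 and [0.96322]): 1 − (1 − 0.95000)(1 − 0.96322) = 0.998

0.998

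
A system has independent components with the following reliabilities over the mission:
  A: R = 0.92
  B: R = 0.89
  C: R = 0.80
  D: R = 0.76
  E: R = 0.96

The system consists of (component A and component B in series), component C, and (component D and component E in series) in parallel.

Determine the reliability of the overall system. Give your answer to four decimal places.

Series (A and B): 0.920000 × 0.890000 = 0.818800
Series (D and E): 0.760000 × 0.960000 = 0.729600
Parallel ([0.818800], C, and [0.729600]): 1 − (1 − 0.818800)(1 − 0.800000)(1 − 0.729600) = 0.9902

0.9902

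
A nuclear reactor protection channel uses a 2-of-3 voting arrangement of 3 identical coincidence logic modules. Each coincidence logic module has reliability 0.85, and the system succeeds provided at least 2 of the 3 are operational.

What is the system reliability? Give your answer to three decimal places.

R = Σ_{i=2}^{3} C(3,i) p^i (1−p)^{3−i} with p = 0.85
C(3,2)·0.85^2·0.15^1 = 0.32513
C(3,3)·0.85^3·0.15^0 = 0.61413
Sum = 0.939

0.939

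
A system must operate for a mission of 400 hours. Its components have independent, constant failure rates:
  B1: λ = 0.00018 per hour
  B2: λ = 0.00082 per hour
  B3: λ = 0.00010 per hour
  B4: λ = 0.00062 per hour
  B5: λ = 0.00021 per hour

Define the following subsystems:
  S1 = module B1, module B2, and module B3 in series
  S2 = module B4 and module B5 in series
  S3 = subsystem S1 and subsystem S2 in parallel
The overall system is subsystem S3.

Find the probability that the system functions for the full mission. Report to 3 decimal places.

R(B1) = exp(−0.00018 × 400) = 0.93053
R(B2) = exp(−0.00082 × 400) = 0.72036
R(B3) = exp(−0.00010 × 400) = 0.96079
R(B4) = exp(−0.00062 × 400) = 0.78036
R(B5) = exp(−0.00021 × 400) = 0.91943
Series (B1, B2, and B3): 0.93053 × 0.72036 × 0.96079 = 0.64403
Series (B4 and B5): 0.78036 × 0.91943 = 0.71749
Parallel ([0.64403] and [0.71749]): 1 − (1 − 0.64403)(1 − 0.71749) = 0.899

0.899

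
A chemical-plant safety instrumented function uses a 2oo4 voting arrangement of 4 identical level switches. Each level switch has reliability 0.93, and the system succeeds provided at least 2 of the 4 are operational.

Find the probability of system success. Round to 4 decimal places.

R = Σ_{i=2}^{4} C(4,i) p^i (1−p)^{4−i} with p = 0.93
C(4,2)·0.93^2·0.07^2 = 0.025428
C(4,3)·0.93^3·0.07^1 = 0.225220
C(4,4)·0.93^4·0.07^0 = 0.748052
Sum = 0.9987

0.9987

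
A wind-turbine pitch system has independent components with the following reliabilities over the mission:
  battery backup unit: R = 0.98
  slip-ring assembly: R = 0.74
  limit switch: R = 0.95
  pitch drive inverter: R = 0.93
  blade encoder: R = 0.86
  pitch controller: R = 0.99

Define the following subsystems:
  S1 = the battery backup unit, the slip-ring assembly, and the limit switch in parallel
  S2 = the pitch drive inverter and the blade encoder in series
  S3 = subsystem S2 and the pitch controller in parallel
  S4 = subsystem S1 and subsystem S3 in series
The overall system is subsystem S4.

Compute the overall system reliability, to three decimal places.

Parallel (battery backup unit, slip-ring assembly, and limit switch): 1 − (1 − 0.98000)(1 − 0.74000)(1 − 0.95000) = 0.99974
Series (pitch drive inverter and blade encoder): 0.93000 × 0.86000 = 0.79980
Parallel ([0.79980] and pitch controller): 1 − (1 − 0.79980)(1 − 0.99000) = 0.99800
Series ([0.99974] and [0.99800]): 0.99974 × 0.99800 = 0.998

0.998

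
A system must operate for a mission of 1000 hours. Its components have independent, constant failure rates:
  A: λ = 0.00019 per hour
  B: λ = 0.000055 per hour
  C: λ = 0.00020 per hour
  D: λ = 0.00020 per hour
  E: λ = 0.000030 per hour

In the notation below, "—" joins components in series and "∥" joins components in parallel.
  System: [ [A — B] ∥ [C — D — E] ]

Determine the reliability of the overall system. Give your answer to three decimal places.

R(A) = exp(−0.00019 × 1000) = 0.82696
R(B) = exp(−0.000055 × 1000) = 0.94649
R(C) = exp(−0.00020 × 1000) = 0.81873
R(D) = exp(−0.00020 × 1000) = 0.81873
R(E) = exp(−0.000030 × 1000) = 0.97045
Series (A and B): 0.82696 × 0.94649 = 0.78271
Series (C, D, and E): 0.81873 × 0.81873 × 0.97045 = 0.65051
Parallel ([0.78271] and [0.65051]): 1 − (1 − 0.78271)(1 − 0.65051) = 0.924

0.924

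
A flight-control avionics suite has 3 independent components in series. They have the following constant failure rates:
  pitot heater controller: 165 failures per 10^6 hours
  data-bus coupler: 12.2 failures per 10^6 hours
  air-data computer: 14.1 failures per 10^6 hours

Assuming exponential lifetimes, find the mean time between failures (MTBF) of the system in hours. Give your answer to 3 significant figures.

5230

Series of exponential components: λ_sys = Σ λ_i
λ_sys = 0.000165 + 0.0000122 + 0.0000141 = 1.9130e-04 /h
MTBF = 1 / λ_sys = 5230 h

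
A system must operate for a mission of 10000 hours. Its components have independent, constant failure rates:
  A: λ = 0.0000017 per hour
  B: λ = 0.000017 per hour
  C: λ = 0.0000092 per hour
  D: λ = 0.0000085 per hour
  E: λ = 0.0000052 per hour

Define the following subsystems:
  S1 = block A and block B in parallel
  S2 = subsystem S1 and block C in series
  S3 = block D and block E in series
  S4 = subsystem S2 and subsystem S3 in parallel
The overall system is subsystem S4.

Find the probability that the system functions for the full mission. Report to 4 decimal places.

0.9884

R(A) = exp(−0.0000017 × 10000) = 0.983144
R(B) = exp(−0.000017 × 10000) = 0.843665
R(C) = exp(−0.0000092 × 10000) = 0.912105
R(D) = exp(−0.0000085 × 10000) = 0.918512
R(E) = exp(−0.0000052 × 10000) = 0.949329
Parallel (A and B): 1 − (1 − 0.983144)(1 − 0.843665) = 0.997365
Series ([0.997365] and C): 0.997365 × 0.912105 = 0.909702
Series (D and E): 0.918512 × 0.949329 = 0.871970
Parallel ([0.909702] and [0.871970]): 1 − (1 − 0.909702)(1 − 0.871970) = 0.9884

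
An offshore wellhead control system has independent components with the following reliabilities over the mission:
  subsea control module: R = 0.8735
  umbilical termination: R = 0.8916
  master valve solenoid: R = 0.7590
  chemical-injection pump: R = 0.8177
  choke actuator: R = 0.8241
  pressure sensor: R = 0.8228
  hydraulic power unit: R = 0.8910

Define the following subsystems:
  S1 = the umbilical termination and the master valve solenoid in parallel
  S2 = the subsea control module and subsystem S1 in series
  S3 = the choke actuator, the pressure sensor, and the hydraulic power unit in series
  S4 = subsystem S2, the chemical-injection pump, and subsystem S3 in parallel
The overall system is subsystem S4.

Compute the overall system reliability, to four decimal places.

0.9892

Parallel (umbilical termination and master valve solenoid): 1 − (1 − 0.891600)(1 − 0.759000) = 0.973876
Series (subsea control module and [0.973876]): 0.873500 × 0.973876 = 0.850681
Series (choke actuator, pressure sensor, and hydraulic power unit): 0.824100 × 0.822800 × 0.891000 = 0.604160
Parallel ([0.850681], chemical-injection pump, and [0.604160]): 1 − (1 − 0.850681)(1 − 0.817700)(1 − 0.604160) = 0.9892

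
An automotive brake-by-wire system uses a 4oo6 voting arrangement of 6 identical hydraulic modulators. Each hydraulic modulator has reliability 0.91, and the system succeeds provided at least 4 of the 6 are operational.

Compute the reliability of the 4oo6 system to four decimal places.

R = Σ_{i=4}^{6} C(6,i) p^i (1−p)^{6−i} with p = 0.91
C(6,4)·0.91^4·0.09^2 = 0.083319
C(6,5)·0.91^5·0.09^1 = 0.336977
C(6,6)·0.91^6·0.09^0 = 0.567869
Sum = 0.9882

0.9882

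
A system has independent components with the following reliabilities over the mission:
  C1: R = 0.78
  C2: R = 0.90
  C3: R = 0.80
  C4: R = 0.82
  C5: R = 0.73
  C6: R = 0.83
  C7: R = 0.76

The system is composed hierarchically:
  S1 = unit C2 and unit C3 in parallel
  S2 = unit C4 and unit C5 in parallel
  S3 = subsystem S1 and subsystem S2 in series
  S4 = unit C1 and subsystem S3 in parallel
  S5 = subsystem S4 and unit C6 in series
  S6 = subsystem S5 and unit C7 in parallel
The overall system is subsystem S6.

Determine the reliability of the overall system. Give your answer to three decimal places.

0.956

Parallel (C2 and C3): 1 − (1 − 0.90000)(1 − 0.80000) = 0.98000
Parallel (C4 and C5): 1 − (1 − 0.82000)(1 − 0.73000) = 0.95140
Series ([0.98000] and [0.95140]): 0.98000 × 0.95140 = 0.93237
Parallel (C1 and [0.93237]): 1 − (1 − 0.78000)(1 − 0.93237) = 0.98512
Series ([0.98512] and C6): 0.98512 × 0.83000 = 0.81765
Parallel ([0.81765] and C7): 1 − (1 − 0.81765)(1 − 0.76000) = 0.956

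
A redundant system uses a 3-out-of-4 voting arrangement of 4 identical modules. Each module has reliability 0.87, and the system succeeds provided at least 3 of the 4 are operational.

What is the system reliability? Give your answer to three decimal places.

R = Σ_{i=3}^{4} C(4,i) p^i (1−p)^{4−i} with p = 0.87
C(4,3)·0.87^3·0.13^1 = 0.34242
C(4,4)·0.87^4·0.13^0 = 0.57290
Sum = 0.915

0.915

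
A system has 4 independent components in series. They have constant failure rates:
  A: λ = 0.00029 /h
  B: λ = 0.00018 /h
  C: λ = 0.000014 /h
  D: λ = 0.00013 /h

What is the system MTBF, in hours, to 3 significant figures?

Series of exponential components: λ_sys = Σ λ_i
λ_sys = 0.00029 + 0.00018 + 0.000014 + 0.00013 = 6.1400e-04 /h
MTBF = 1 / λ_sys = 1630 h

1630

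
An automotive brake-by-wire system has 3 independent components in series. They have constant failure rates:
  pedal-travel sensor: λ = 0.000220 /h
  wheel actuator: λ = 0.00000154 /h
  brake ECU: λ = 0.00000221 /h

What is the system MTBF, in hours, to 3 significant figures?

Series of exponential components: λ_sys = Σ λ_i
λ_sys = 0.000220 + 0.00000154 + 0.00000221 = 2.2375e-04 /h
MTBF = 1 / λ_sys = 4470 h

4470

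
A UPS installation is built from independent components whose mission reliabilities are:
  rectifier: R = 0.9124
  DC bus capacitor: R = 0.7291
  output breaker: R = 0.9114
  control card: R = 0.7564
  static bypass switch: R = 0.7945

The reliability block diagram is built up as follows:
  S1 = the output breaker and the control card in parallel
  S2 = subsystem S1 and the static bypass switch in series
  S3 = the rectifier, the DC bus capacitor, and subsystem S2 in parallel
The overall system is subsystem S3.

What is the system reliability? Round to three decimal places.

0.995

Parallel (output breaker and control card): 1 − (1 − 0.91140)(1 − 0.75640) = 0.97842
Series ([0.97842] and static bypass switch): 0.97842 × 0.79450 = 0.77735
Parallel (rectifier, DC bus capacitor, and [0.77735]): 1 − (1 − 0.91240)(1 − 0.72910)(1 − 0.77735) = 0.995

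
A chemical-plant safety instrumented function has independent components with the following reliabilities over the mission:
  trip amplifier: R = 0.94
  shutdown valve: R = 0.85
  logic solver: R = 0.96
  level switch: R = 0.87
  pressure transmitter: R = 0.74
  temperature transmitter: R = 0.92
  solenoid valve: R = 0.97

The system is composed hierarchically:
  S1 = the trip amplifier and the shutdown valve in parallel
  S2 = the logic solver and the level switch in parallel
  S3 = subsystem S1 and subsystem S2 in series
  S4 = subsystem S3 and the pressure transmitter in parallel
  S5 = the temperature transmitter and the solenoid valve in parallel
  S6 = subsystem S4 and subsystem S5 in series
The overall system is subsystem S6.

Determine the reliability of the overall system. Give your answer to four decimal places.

Parallel (trip amplifier and shutdown valve): 1 − (1 − 0.940000)(1 − 0.850000) = 0.991000
Parallel (logic solver and level switch): 1 − (1 − 0.960000)(1 − 0.870000) = 0.994800
Series ([0.991000] and [0.994800]): 0.991000 × 0.994800 = 0.985847
Parallel ([0.985847] and pressure transmitter): 1 − (1 − 0.985847)(1 − 0.740000) = 0.996320
Parallel (temperature transmitter and solenoid valve): 1 − (1 − 0.920000)(1 − 0.970000) = 0.997600
Series ([0.996320] and [0.997600]): 0.996320 × 0.997600 = 0.9939

0.9939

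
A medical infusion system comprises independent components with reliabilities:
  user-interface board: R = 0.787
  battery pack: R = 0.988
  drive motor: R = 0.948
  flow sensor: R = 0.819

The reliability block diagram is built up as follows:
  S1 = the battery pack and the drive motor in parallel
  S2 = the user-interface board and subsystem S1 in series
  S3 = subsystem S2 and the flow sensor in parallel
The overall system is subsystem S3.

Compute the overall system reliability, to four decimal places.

0.9614

Parallel (battery pack and drive motor): 1 − (1 − 0.988000)(1 − 0.948000) = 0.999376
Series (user-interface board and [0.999376]): 0.787000 × 0.999376 = 0.786509
Parallel ([0.786509] and flow sensor): 1 − (1 − 0.786509)(1 − 0.819000) = 0.9614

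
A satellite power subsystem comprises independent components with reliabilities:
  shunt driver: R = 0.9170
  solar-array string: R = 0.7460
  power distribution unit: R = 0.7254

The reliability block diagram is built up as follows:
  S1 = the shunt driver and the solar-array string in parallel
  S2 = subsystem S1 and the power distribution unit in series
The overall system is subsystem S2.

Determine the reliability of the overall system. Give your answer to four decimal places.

0.7101

Parallel (shunt driver and solar-array string): 1 − (1 − 0.917000)(1 − 0.746000) = 0.978918
Series ([0.978918] and power distribution unit): 0.978918 × 0.725400 = 0.7101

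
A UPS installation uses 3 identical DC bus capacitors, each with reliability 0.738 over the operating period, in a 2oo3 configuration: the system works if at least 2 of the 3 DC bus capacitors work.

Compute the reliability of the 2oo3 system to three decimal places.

R = Σ_{i=2}^{3} C(3,i) p^i (1−p)^{3−i} with p = 0.738
C(3,2)·0.738^2·0.262^1 = 0.42809
C(3,3)·0.738^3·0.262^0 = 0.40195
Sum = 0.830

0.830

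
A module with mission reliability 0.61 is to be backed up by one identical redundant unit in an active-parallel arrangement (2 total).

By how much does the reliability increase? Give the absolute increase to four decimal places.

R_before = 0.61
R_after = 1 − (1 − 0.61)^2 = 0.8479
ΔR = 0.8479 − 0.61 = 0.2379

0.2379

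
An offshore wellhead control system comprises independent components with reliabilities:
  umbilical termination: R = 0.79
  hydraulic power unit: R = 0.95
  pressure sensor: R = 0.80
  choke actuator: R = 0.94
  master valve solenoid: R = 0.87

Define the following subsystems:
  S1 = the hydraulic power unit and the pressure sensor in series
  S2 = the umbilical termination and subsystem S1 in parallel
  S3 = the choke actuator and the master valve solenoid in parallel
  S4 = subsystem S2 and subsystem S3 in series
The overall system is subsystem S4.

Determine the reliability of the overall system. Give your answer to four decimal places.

Series (hydraulic power unit and pressure sensor): 0.950000 × 0.800000 = 0.760000
Parallel (umbilical termination and [0.760000]): 1 − (1 − 0.790000)(1 − 0.760000) = 0.949600
Parallel (choke actuator and master valve solenoid): 1 − (1 − 0.940000)(1 − 0.870000) = 0.992200
Series ([0.949600] and [0.992200]): 0.949600 × 0.992200 = 0.9422

0.9422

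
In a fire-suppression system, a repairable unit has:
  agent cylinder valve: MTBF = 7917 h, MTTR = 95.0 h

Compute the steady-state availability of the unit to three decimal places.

0.988

A(agent cylinder valve) = MTBF/(MTBF+MTTR) = 7917/(7917+95.0) = 0.988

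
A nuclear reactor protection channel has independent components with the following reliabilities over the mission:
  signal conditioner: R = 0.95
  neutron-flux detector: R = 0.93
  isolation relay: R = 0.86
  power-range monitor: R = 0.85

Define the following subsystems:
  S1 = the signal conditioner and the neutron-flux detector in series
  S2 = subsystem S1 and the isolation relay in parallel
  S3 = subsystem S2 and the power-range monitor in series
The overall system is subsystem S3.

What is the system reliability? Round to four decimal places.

Series (signal conditioner and neutron-flux detector): 0.950000 × 0.930000 = 0.883500
Parallel ([0.883500] and isolation relay): 1 − (1 − 0.883500)(1 − 0.860000) = 0.983690
Series ([0.983690] and power-range monitor): 0.983690 × 0.850000 = 0.8361

0.8361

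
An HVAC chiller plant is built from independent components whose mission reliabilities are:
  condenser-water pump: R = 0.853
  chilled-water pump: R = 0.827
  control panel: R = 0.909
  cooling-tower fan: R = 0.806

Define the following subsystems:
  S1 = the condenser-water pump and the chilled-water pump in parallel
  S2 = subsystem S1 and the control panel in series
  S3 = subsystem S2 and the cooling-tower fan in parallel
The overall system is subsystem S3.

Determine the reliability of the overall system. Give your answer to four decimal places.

0.9779

Parallel (condenser-water pump and chilled-water pump): 1 − (1 − 0.853000)(1 − 0.827000) = 0.974569
Series ([0.974569] and control panel): 0.974569 × 0.909000 = 0.885883
Parallel ([0.885883] and cooling-tower fan): 1 − (1 − 0.885883)(1 − 0.806000) = 0.9779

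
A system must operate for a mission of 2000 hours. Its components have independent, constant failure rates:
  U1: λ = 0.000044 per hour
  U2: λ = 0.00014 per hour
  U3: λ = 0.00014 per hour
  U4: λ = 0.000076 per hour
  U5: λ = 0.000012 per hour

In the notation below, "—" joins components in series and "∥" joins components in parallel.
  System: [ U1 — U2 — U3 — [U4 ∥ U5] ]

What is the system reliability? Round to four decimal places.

0.5213

R(U1) = exp(−0.000044 × 2000) = 0.915761
R(U2) = exp(−0.00014 × 2000) = 0.755784
R(U3) = exp(−0.00014 × 2000) = 0.755784
R(U4) = exp(−0.000076 × 2000) = 0.858988
R(U5) = exp(−0.000012 × 2000) = 0.976286
Parallel (U4 and U5): 1 − (1 − 0.858988)(1 − 0.976286) = 0.996656
Series (U1, U2, U3, and [0.996656]): 0.915761 × 0.755784 × 0.755784 × 0.996656 = 0.5213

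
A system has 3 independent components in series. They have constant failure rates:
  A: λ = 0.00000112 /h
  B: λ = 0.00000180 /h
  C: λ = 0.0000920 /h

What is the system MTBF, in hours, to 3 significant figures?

10500

Series of exponential components: λ_sys = Σ λ_i
λ_sys = 0.00000112 + 0.00000180 + 0.0000920 = 9.4920e-05 /h
MTBF = 1 / λ_sys = 10500 h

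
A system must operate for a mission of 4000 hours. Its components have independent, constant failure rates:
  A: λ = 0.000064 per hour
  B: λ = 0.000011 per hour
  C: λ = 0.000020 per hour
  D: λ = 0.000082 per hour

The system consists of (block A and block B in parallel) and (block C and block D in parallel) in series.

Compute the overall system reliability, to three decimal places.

0.969

R(A) = exp(−0.000064 × 4000) = 0.77414
R(B) = exp(−0.000011 × 4000) = 0.95695
R(C) = exp(−0.000020 × 4000) = 0.92312
R(D) = exp(−0.000082 × 4000) = 0.72036
Parallel (A and B): 1 − (1 − 0.77414)(1 − 0.95695) = 0.99028
Parallel (C and D): 1 − (1 − 0.92312)(1 − 0.72036) = 0.97850
Series ([0.99028] and [0.97850]): 0.99028 × 0.97850 = 0.969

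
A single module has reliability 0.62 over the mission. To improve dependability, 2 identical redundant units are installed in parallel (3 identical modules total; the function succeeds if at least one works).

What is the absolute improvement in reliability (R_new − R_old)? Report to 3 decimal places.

R_before = 0.62
R_after = 1 − (1 − 0.62)^3 = 0.945
ΔR = 0.945 − 0.62 = 0.325

0.325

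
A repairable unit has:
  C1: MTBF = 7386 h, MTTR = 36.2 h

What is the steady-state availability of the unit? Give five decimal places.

0.99512

A(C1) = MTBF/(MTBF+MTTR) = 7386/(7386+36.2) = 0.99512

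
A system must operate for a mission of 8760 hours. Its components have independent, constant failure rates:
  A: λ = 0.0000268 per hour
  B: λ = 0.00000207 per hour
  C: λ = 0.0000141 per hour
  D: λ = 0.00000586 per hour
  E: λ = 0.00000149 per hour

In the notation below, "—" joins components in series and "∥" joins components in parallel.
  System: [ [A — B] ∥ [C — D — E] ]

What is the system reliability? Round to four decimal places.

0.9617

R(A) = exp(−0.0000268 × 8760) = 0.790754
R(B) = exp(−0.00000207 × 8760) = 0.982030
R(C) = exp(−0.0000141 × 8760) = 0.883808
R(D) = exp(−0.00000586 × 8760) = 0.949962
R(E) = exp(−0.00000149 × 8760) = 0.987032
Series (A and B): 0.790754 × 0.982030 = 0.776544
Series (C, D, and E): 0.883808 × 0.949962 × 0.987032 = 0.828696
Parallel ([0.776544] and [0.828696]): 1 − (1 − 0.776544)(1 − 0.828696) = 0.9617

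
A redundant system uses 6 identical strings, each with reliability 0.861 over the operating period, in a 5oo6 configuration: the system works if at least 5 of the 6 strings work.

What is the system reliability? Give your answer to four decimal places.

R = Σ_{i=5}^{6} C(6,i) p^i (1−p)^{6−i} with p = 0.861
C(6,5)·0.861^5·0.139^1 = 0.394622
C(6,6)·0.861^6·0.139^0 = 0.407398
Sum = 0.8020

0.8020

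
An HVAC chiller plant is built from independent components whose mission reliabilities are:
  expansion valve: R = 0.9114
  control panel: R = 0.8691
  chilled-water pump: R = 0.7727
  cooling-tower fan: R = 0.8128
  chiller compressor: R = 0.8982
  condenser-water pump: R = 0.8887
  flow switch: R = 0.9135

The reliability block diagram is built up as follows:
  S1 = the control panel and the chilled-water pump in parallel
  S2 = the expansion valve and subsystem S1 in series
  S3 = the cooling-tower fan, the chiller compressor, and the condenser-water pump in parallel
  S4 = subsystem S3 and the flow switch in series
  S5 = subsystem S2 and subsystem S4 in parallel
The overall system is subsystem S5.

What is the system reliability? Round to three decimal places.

0.990

Parallel (control panel and chilled-water pump): 1 − (1 − 0.86910)(1 − 0.77270) = 0.97025
Series (expansion valve and [0.97025]): 0.91140 × 0.97025 = 0.88429
Parallel (cooling-tower fan, chiller compressor, and condenser-water pump): 1 − (1 − 0.81280)(1 − 0.89820)(1 − 0.88870) = 0.99788
Series ([0.99788] and flow switch): 0.99788 × 0.91350 = 0.91156
Parallel ([0.88429] and [0.91156]): 1 − (1 − 0.88429)(1 − 0.91156) = 0.990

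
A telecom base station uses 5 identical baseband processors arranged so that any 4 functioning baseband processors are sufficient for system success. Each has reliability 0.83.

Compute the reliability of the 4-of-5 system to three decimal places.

R = Σ_{i=4}^{5} C(5,i) p^i (1−p)^{5−i} with p = 0.83
C(5,4)·0.83^4·0.17^1 = 0.40340
C(5,5)·0.83^5·0.17^0 = 0.39390
Sum = 0.797

0.797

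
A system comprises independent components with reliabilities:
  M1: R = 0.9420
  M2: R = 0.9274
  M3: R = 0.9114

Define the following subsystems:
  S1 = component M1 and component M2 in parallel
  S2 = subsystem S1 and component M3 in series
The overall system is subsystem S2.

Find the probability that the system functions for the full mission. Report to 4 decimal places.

Parallel (M1 and M2): 1 − (1 − 0.942000)(1 − 0.927400) = 0.995789
Series ([0.995789] and M3): 0.995789 × 0.911400 = 0.9076

0.9076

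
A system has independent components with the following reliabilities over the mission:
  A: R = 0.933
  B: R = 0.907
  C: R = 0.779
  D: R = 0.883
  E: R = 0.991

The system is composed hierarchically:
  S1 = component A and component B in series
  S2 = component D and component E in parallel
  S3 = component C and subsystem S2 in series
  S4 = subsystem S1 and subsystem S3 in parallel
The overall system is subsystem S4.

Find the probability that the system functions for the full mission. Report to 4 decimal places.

Series (A and B): 0.933000 × 0.907000 = 0.846231
Parallel (D and E): 1 − (1 − 0.883000)(1 − 0.991000) = 0.998947
Series (C and [0.998947]): 0.779000 × 0.998947 = 0.778180
Parallel ([0.846231] and [0.778180]): 1 − (1 − 0.846231)(1 − 0.778180) = 0.9659

0.9659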